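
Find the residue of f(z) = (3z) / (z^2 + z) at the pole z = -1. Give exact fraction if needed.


Step 1: Q(z) = z^2 + z = (z + 1)(z)
Step 2: Q'(z) = 2z + 1
Step 3: Q'(-1) = -1, P(-1) = -3
Step 4: Res = P(-1)/Q'(-1) = -3/(-1) = 3

3


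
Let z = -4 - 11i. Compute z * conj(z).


Step 1: conj(z) = -4 + 11i
Step 2: z * conj(z) = (-4)^2 + (-11)^2
Step 3: = 16 + 121 = 137

137


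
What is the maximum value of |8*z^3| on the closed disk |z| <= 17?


Step 1: On |z| = 17, |f(z)| = 8 * |z|^3 = 8 * 17^3
Step 2: By maximum modulus principle, maximum is on boundary.
Step 3: Maximum = 8 * 4913 = 39304

39304


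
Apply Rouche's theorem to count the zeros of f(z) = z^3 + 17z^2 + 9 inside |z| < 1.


Step 1: On |z| = 1 the three terms have sizes |z^3| = 1^3 = 1, |17z^2| = 17*1^2 = 17, |9| = 9
Step 2: The dominant term is g(z) = 17z^2; let h(z) = z^3 + 9 so f = g + h
Step 3: On |z| = 1: |g| = 17 and |h| <= 1 + 9 = 10
Step 4: Since 17 > 10, |h| < |g| on |z| = 1, so by Rouche f has the same number of zeros as g inside |z| < 1
Step 5: g(z) = 17z^2 has 2 zeros (at the origin, multiplicity 2) inside |z| < 1. Answer = 2

2


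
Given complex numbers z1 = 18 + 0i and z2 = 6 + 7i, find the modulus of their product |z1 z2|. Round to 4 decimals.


Step 1: |z1| = sqrt(18^2 + 0^2) = sqrt(324)
Step 2: |z2| = sqrt(6^2 + 7^2) = sqrt(85)
Step 3: |z1*z2| = |z1|*|z2| = sqrt(324) * sqrt(85) = sqrt(324 * 85) = sqrt(27540)
Step 4: = 165.9518

165.9518


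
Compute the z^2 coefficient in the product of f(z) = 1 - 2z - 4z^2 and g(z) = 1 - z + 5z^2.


Step 1: z^2 term in f*g comes from: (1)*(5z^2) + (-2z)*(-z) + (-4z^2)*(1)
Step 2: = 5 + 2 - 4
Step 3: = 3

3


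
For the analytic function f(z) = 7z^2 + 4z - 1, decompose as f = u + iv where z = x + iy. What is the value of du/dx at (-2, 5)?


Step 1: f(z) = 7(x+iy)^2 + 4(x+iy) - 1
Step 2: u = 7(x^2 - y^2) + 4x - 1
Step 3: u_x = 14x + 4
Step 4: At (-2, 5): u_x = -28 + 4 = -24

-24


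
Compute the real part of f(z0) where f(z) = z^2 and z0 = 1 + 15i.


Step 1: z0 = 1 + 15i
Step 2: z0^2 = 1^2 - 15^2 + 30i
Step 3: real part = 1 - 225 = -224

-224


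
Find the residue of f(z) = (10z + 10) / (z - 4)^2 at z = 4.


Step 1: Pole of order 2 at z = 4
Step 2: Res = lim d/dz [(z - 4)^2 * f(z)] as z -> 4
Step 3: (z - 4)^2 * f(z) = 10z + 10
Step 4: d/dz[10z + 10] = 10

10


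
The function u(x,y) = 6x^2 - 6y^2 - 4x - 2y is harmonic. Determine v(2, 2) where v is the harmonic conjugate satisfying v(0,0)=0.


Step 1: v_x = -u_y = 12y + 2
Step 2: v_y = u_x = 12x - 4
Step 3: v = 12xy + 2x - 4y + C
Step 4: v(0,0) = 0 => C = 0
Step 5: v(2, 2) = 44

44


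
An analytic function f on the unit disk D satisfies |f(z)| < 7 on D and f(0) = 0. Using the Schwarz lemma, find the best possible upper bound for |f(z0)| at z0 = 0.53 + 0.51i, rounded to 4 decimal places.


Step 1: g = f/7 maps D -> D with g(0) = 0, so by the Schwarz lemma |g(z)| <= |z|, i.e. |f(z)| <= 7|z|; this is sharp (f(z) = 7z).
Step 2: |z0|^2 = 0.53^2 + 0.51^2 = 0.541
Step 3: |z0| = sqrt(0.541) = 0.735527
Step 4: Best bound = 7 * |z0| = 7 * 0.735527 = 5.1487

5.1487


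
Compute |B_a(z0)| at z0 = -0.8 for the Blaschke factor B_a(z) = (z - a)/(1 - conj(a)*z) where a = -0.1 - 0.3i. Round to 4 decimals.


Step 1: Numerator z0 - a = -0.8 - (-0.1 - 0.3i) = -0.7 + 0.3i
Step 2: Denominator 1 - conj(a)*z0 = 1 - (-0.1 + 0.3i)*(-0.8) = 0.92 + 0.24i
Step 3: |z0 - a|^2 = (-0.7)^2 + 0.3^2 = 0.58; |1 - conj(a)*z0|^2 = 0.92^2 + 0.24^2 = 0.904
Step 4: |B_a(-0.8)| = sqrt(0.58 / 0.904) = sqrt(0.641593)
Step 5: = 0.801

0.801


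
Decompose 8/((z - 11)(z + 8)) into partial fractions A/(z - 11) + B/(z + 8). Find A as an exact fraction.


Step 1: Multiply both sides by (z - 11) and set z = 11
Step 2: A = 8 / (11 + 8)
Step 3: A = 8 / 19
Step 4: A = 8/19

8/19


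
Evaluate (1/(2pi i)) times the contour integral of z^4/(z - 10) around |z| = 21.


Step 1: f(z) = z^4, a = 10 is inside |z| = 21
Step 2: By Cauchy integral formula: (1/(2pi*i)) * integral = f(a)
Step 3: f(10) = 10^4 = 10000

10000


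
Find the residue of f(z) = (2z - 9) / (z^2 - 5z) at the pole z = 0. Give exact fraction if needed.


Step 1: Q(z) = z^2 - 5z = (z)(z - 5)
Step 2: Q'(z) = 2z - 5
Step 3: Q'(0) = -5, P(0) = -9
Step 4: Res = P(0)/Q'(0) = -9/(-5) = 9/5

9/5


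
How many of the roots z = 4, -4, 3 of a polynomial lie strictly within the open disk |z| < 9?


Step 1: Check each root:
  z = 4: |4| = 4 < 9
  z = -4: |-4| = 4 < 9
  z = 3: |3| = 3 < 9
Step 2: Count = 3

3


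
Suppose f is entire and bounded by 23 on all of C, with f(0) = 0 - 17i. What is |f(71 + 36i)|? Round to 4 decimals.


Step 1: By Liouville's theorem, a bounded entire function is constant.
Step 2: f(z) = f(0) = 0 - 17i for all z.
Step 3: |f(w)| = |0 - 17i| = sqrt(0 + 289)
Step 4: = 17.0

17.0


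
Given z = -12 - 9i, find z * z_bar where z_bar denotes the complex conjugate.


Step 1: conj(z) = -12 + 9i
Step 2: z * conj(z) = (-12)^2 + (-9)^2
Step 3: = 144 + 81 = 225

225


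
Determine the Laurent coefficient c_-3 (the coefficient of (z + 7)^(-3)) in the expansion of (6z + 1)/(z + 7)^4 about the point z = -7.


Step 1: Write the numerator in powers of (z + 7): 6z + 1 = 6(z + 7) + (6*(-7) + 1) = 6(z + 7) - 41
Step 2: Divide by (z + 7)^4: f(z) = -41(z + 7)^(-4) + 6(z + 7)^(-3)
Step 3: This finite sum is the Laurent series of f about z = -7.
Step 4: Coefficient of (z + 7)^(-3) = coefficient of (z + 7) in the re-centred numerator = 6

6


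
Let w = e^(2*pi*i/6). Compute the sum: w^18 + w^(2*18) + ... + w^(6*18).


Step 1: The sum sum_{j=1}^{n} w^(k*j) equals n if n | k, else 0.
Step 2: Here n = 6, k = 18
Step 3: Does n divide k? 6 | 18 -> True
Step 4: Sum = 6

6


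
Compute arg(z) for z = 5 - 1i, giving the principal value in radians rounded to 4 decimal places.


Step 1: z = 5 - 1i
Step 2: arg(z) = atan2(-1, 5)
Step 3: arg(z) = -0.1974

-0.1974


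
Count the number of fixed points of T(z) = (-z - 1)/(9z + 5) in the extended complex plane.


Step 1: Fixed points satisfy T(z) = z
Step 2: 9z^2 + 6z + 1 = 0
Step 3: Discriminant = 6^2 - 4*9*1 = 0
Step 4: Number of fixed points = 1

1


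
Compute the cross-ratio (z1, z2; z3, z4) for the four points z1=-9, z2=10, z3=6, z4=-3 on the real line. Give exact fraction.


Step 1: (z1-z3)(z2-z4) = (-15) * 13 = -195
Step 2: (z1-z4)(z2-z3) = (-6) * 4 = -24
Step 3: Cross-ratio = 195/24 = 65/8

65/8


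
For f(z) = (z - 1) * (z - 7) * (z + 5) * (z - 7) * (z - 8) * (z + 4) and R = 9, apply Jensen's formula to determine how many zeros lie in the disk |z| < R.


Jensen's formula: (1/2pi)*integral log|f(Re^it)|dt = log|f(0)| + sum_{|a_k|<R} log(R/|a_k|)
Step 1: f(0) = (-1) * (-7) * 5 * (-7) * (-8) * 4 = 7840
Step 2: log|f(0)| = log|1| + log|7| + log|-5| + log|7| + log|8| + log|-4| = 8.967
Step 3: Zeros inside |z| < 9: 1, 7, -5, 7, 8, -4
Step 4: Jensen sum = log(9/1) + log(9/7) + log(9/5) + log(9/7) + log(9/8) + log(9/4) = 4.2164
Step 5: n(R) = number of terms in the Jensen sum = count of zeros inside |z| < 9 = 6

6


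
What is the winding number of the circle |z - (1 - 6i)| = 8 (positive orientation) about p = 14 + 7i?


Step 1: Center c = (1, -6), radius = 8
Step 2: |p - c|^2 = 13^2 + 13^2 = 338
Step 3: r^2 = 64
Step 4: |p-c| > r so winding number = 0

0


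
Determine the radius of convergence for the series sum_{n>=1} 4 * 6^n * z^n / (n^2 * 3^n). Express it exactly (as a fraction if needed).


Step 1: General term a_n = 4 * 6^n / (n^2 * 3^n)
Step 2: By the root test, |a_n|^(1/n) = 4^(1/n) * 6 / (n^(2/n) * 3) -> 6/3 as n -> infinity (since 4^(1/n) -> 1 and n^(2/n) -> 1)
Step 3: R = 1/lim|a_n|^(1/n) = 3/6 = 1/2

1/2


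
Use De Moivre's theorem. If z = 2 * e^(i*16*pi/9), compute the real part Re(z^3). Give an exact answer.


Step 1: By De Moivre's theorem, z^3 = 2^3 * e^(i*3*16*pi/9) = 8 * (cos(16*pi/3) + i*sin(16*pi/3))
Step 2: |z|^3 = 2^3 = 8
Step 3: Reduce the angle mod 2*pi: 16*pi/3 - 4*pi = 4*pi/3
Step 4: cos(4*pi/3) = -1/2
Step 5: Re(z^3) = 8 * (-1/2) = -4

-4


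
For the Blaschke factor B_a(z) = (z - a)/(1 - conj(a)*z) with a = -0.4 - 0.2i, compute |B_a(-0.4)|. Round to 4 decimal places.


Step 1: Numerator z0 - a = -0.4 - (-0.4 - 0.2i) = 0 + 0.2i
Step 2: Denominator 1 - conj(a)*z0 = 1 - (-0.4 + 0.2i)*(-0.4) = 0.84 + 0.08i
Step 3: |z0 - a|^2 = 0^2 + 0.2^2 = 0.04; |1 - conj(a)*z0|^2 = 0.84^2 + 0.08^2 = 0.712
Step 4: |B_a(-0.4)| = sqrt(0.04 / 0.712) = sqrt(0.05618)
Step 5: = 0.237

0.237


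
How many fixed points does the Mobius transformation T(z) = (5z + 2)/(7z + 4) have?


Step 1: Fixed points satisfy T(z) = z
Step 2: 7z^2 - z - 2 = 0
Step 3: Discriminant = (-1)^2 - 4*7*(-2) = 57
Step 4: Number of fixed points = 2

2


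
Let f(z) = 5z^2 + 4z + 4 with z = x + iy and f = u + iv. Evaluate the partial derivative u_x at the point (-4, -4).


Step 1: f(z) = 5(x+iy)^2 + 4(x+iy) + 4
Step 2: u = 5(x^2 - y^2) + 4x + 4
Step 3: u_x = 10x + 4
Step 4: At (-4, -4): u_x = -40 + 4 = -36

-36


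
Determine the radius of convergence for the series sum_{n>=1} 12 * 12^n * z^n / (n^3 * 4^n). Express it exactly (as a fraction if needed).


Step 1: General term a_n = 12 * 12^n / (n^3 * 4^n)
Step 2: By the root test, |a_n|^(1/n) = 12^(1/n) * 12 / (n^(3/n) * 4) -> 12/4 as n -> infinity (since 12^(1/n) -> 1 and n^(3/n) -> 1)
Step 3: R = 1/lim|a_n|^(1/n) = 4/12 = 1/3

1/3


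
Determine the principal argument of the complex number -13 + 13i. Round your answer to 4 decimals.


Step 1: z = -13 + 13i
Step 2: arg(z) = atan2(13, -13)
Step 3: arg(z) = 2.3562

2.3562


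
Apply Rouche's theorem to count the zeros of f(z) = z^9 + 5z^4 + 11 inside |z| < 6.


Step 1: On |z| = 6 the three terms have sizes |z^9| = 6^9 = 10077696, |5z^4| = 5*6^4 = 6480, |11| = 11
Step 2: The dominant term is g(z) = z^9; let h(z) = 5z^4 + 11 so f = g + h
Step 3: On |z| = 6: |g| = 10077696 and |h| <= 6480 + 11 = 6491
Step 4: Since 10077696 > 6491, |h| < |g| on |z| = 6, so by Rouche f has the same number of zeros as g inside |z| < 6
Step 5: g(z) = z^9 has 9 zeros (all at the origin) inside |z| < 6. Answer = 9

9


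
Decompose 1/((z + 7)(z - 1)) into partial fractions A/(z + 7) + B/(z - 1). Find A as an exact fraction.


Step 1: Multiply both sides by (z + 7) and set z = -7
Step 2: A = 1 / (-7 - 1)
Step 3: A = 1 / (-8)
Step 4: A = -1/8

-1/8


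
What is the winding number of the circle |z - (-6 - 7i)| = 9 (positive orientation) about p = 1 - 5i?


Step 1: Center c = (-6, -7), radius = 9
Step 2: |p - c|^2 = 7^2 + 2^2 = 53
Step 3: r^2 = 81
Step 4: |p-c| < r so winding number = 1

1


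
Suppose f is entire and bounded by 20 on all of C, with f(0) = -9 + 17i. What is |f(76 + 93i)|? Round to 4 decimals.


Step 1: By Liouville's theorem, a bounded entire function is constant.
Step 2: f(z) = f(0) = -9 + 17i for all z.
Step 3: |f(w)| = |-9 + 17i| = sqrt(81 + 289)
Step 4: = 19.2354

19.2354


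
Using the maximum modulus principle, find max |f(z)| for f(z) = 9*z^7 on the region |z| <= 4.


Step 1: On |z| = 4, |f(z)| = 9 * |z|^7 = 9 * 4^7
Step 2: By maximum modulus principle, maximum is on boundary.
Step 3: Maximum = 9 * 16384 = 147456

147456


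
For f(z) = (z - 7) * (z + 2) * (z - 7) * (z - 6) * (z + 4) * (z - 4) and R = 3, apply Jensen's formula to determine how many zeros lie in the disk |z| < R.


Jensen's formula: (1/2pi)*integral log|f(Re^it)|dt = log|f(0)| + sum_{|a_k|<R} log(R/|a_k|)
Step 1: f(0) = (-7) * 2 * (-7) * (-6) * 4 * (-4) = 9408
Step 2: log|f(0)| = log|7| + log|-2| + log|7| + log|6| + log|-4| + log|4| = 9.1493
Step 3: Zeros inside |z| < 3: -2
Step 4: Jensen sum = log(3/2) = 0.4055
Step 5: n(R) = number of terms in the Jensen sum = count of zeros inside |z| < 3 = 1

1


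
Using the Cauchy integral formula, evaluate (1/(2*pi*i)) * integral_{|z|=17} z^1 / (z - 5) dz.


Step 1: f(z) = z^1, a = 5 is inside |z| = 17
Step 2: By Cauchy integral formula: (1/(2pi*i)) * integral = f(a)
Step 3: f(5) = 5^1 = 5

5


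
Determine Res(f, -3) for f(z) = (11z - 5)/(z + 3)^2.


Step 1: Pole of order 2 at z = -3
Step 2: Res = lim d/dz [(z + 3)^2 * f(z)] as z -> -3
Step 3: (z + 3)^2 * f(z) = 11z - 5
Step 4: d/dz[11z - 5] = 11

11


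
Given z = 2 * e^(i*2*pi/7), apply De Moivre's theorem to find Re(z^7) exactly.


Step 1: By De Moivre's theorem, z^7 = 2^7 * e^(i*7*2*pi/7) = 128 * (cos(2*pi) + i*sin(2*pi))
Step 2: |z|^7 = 2^7 = 128
Step 3: Reduce the angle mod 2*pi: 2*pi - 2*pi = 0
Step 4: cos(0) = 1
Step 5: Re(z^7) = 128 * 1 = 128

128


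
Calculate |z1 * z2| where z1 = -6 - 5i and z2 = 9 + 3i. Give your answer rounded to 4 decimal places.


Step 1: |z1| = sqrt((-6)^2 + (-5)^2) = sqrt(61)
Step 2: |z2| = sqrt(9^2 + 3^2) = sqrt(90)
Step 3: |z1*z2| = |z1|*|z2| = sqrt(61) * sqrt(90) = sqrt(61 * 90) = sqrt(5490)
Step 4: = 74.0945

74.0945


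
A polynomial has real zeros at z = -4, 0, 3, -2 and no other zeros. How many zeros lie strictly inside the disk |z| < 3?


Step 1: Check each root:
  z = -4: |-4| = 4 >= 3
  z = 0: |0| = 0 < 3
  z = 3: |3| = 3 >= 3
  z = -2: |-2| = 2 < 3
Step 2: Count = 2

2


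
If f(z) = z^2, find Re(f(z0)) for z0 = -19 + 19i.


Step 1: z0 = -19 + 19i
Step 2: z0^2 = (-19)^2 - 19^2 - 722i
Step 3: real part = 361 - 361 = 0

0


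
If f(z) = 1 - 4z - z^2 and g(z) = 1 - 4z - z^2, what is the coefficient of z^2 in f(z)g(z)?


Step 1: z^2 term in f*g comes from: (1)*(-z^2) + (-4z)*(-4z) + (-z^2)*(1)
Step 2: = -1 + 16 - 1
Step 3: = 14

14


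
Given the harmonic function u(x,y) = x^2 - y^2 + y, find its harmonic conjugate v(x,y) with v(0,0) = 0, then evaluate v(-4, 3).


Step 1: v_x = -u_y = 2y - 1
Step 2: v_y = u_x = 2x + 0
Step 3: v = 2xy - x + C
Step 4: v(0,0) = 0 => C = 0
Step 5: v(-4, 3) = -20

-20


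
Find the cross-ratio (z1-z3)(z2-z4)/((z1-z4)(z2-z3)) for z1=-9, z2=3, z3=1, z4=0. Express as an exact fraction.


Step 1: (z1-z3)(z2-z4) = (-10) * 3 = -30
Step 2: (z1-z4)(z2-z3) = (-9) * 2 = -18
Step 3: Cross-ratio = 30/18 = 5/3

5/3


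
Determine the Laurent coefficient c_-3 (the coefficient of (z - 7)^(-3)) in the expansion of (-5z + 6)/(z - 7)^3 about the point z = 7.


Step 1: Write the numerator in powers of (z - 7): -5z + 6 = -5(z - 7) + (-5*7 + 6) = -5(z - 7) - 29
Step 2: Divide by (z - 7)^3: f(z) = -29(z - 7)^(-3) - 5(z - 7)^(-2)
Step 3: This finite sum is the Laurent series of f about z = 7.
Step 4: Coefficient of (z - 7)^(-3) = -5*7 + 6 = -29

-29


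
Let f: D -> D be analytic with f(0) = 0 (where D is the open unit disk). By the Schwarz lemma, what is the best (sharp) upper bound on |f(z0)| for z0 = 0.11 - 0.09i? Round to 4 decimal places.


Step 1: Schwarz lemma: if f: D -> D is analytic with f(0) = 0, then |f(z)| <= |z| for all z in D, and this is sharp (f(z) = z).
Step 2: |z0|^2 = 0.11^2 + (-0.09)^2 = 0.0202
Step 3: |z0| = sqrt(0.0202) = 0.142127
Step 4: Best bound = |z0| = 0.1421

0.1421


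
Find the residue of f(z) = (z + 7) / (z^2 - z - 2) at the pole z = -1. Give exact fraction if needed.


Step 1: Q(z) = z^2 - z - 2 = (z + 1)(z - 2)
Step 2: Q'(z) = 2z - 1
Step 3: Q'(-1) = -3, P(-1) = 6
Step 4: Res = P(-1)/Q'(-1) = 6/(-3) = -2

-2


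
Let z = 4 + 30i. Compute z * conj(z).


Step 1: conj(z) = 4 - 30i
Step 2: z * conj(z) = 4^2 + 30^2
Step 3: = 16 + 900 = 916

916


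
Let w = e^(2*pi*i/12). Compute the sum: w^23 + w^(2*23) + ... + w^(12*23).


Step 1: The sum sum_{j=1}^{n} w^(k*j) equals n if n | k, else 0.
Step 2: Here n = 12, k = 23
Step 3: Does n divide k? 12 | 23 -> False
Step 4: Sum = 0

0


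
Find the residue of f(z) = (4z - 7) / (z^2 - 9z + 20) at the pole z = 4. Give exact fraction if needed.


Step 1: Q(z) = z^2 - 9z + 20 = (z - 4)(z - 5)
Step 2: Q'(z) = 2z - 9
Step 3: Q'(4) = -1, P(4) = 9
Step 4: Res = P(4)/Q'(4) = 9/(-1) = -9

-9


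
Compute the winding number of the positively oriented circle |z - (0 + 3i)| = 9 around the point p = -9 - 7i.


Step 1: Center c = (0, 3), radius = 9
Step 2: |p - c|^2 = (-9)^2 + (-10)^2 = 181
Step 3: r^2 = 81
Step 4: |p-c| > r so winding number = 0

0


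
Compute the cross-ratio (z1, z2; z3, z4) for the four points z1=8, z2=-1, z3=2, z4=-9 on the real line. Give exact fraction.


Step 1: (z1-z3)(z2-z4) = 6 * 8 = 48
Step 2: (z1-z4)(z2-z3) = 17 * (-3) = -51
Step 3: Cross-ratio = -48/51 = -16/17

-16/17


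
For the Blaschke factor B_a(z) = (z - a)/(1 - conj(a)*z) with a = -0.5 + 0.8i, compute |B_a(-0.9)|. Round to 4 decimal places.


Step 1: Numerator z0 - a = -0.9 - (-0.5 + 0.8i) = -0.4 - 0.8i
Step 2: Denominator 1 - conj(a)*z0 = 1 - (-0.5 - 0.8i)*(-0.9) = 0.55 - 0.72i
Step 3: |z0 - a|^2 = (-0.4)^2 + (-0.8)^2 = 0.8; |1 - conj(a)*z0|^2 = 0.55^2 + (-0.72)^2 = 0.8209
Step 4: |B_a(-0.9)| = sqrt(0.8 / 0.8209) = sqrt(0.97454)
Step 5: = 0.9872

0.9872


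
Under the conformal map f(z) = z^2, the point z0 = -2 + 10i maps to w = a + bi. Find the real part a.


Step 1: z0 = -2 + 10i
Step 2: z0^2 = (-2)^2 - 10^2 - 40i
Step 3: real part = 4 - 100 = -96

-96


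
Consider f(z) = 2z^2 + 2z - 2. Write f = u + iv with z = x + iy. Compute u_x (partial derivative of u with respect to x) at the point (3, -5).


Step 1: f(z) = 2(x+iy)^2 + 2(x+iy) - 2
Step 2: u = 2(x^2 - y^2) + 2x - 2
Step 3: u_x = 4x + 2
Step 4: At (3, -5): u_x = 12 + 2 = 14

14


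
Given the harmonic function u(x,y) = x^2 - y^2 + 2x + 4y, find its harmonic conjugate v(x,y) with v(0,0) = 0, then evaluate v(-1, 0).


Step 1: v_x = -u_y = 2y - 4
Step 2: v_y = u_x = 2x + 2
Step 3: v = 2xy - 4x + 2y + C
Step 4: v(0,0) = 0 => C = 0
Step 5: v(-1, 0) = 4

4


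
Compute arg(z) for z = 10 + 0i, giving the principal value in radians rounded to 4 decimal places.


Step 1: z = 10 + 0i
Step 2: arg(z) = atan2(0, 10)
Step 3: arg(z) = 0.0

0.0


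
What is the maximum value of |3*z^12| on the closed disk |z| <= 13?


Step 1: On |z| = 13, |f(z)| = 3 * |z|^12 = 3 * 13^12
Step 2: By maximum modulus principle, maximum is on boundary.
Step 3: Maximum = 3 * 23298085122481 = 69894255367443

69894255367443


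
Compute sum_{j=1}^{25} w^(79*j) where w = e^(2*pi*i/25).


Step 1: The sum sum_{j=1}^{n} w^(k*j) equals n if n | k, else 0.
Step 2: Here n = 25, k = 79
Step 3: Does n divide k? 25 | 79 -> False
Step 4: Sum = 0

0


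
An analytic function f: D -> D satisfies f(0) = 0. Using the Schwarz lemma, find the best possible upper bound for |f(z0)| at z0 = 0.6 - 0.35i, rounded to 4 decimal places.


Step 1: Schwarz lemma: if f: D -> D is analytic with f(0) = 0, then |f(z)| <= |z| for all z in D, and this is sharp (f(z) = z).
Step 2: |z0|^2 = 0.6^2 + (-0.35)^2 = 0.4825
Step 3: |z0| = sqrt(0.4825) = 0.694622
Step 4: Best bound = |z0| = 0.6946

0.6946


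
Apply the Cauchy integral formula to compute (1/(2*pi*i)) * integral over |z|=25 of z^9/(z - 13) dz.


Step 1: f(z) = z^9, a = 13 is inside |z| = 25
Step 2: By Cauchy integral formula: (1/(2pi*i)) * integral = f(a)
Step 3: f(13) = 13^9 = 10604499373

10604499373


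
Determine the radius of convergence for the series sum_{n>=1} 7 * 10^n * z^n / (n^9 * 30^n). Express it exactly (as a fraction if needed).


Step 1: General term a_n = 7 * 10^n / (n^9 * 30^n)
Step 2: By the root test, |a_n|^(1/n) = 7^(1/n) * 10 / (n^(9/n) * 30) -> 10/30 as n -> infinity (since 7^(1/n) -> 1 and n^(9/n) -> 1)
Step 3: R = 1/lim|a_n|^(1/n) = 30/10 = 3

3


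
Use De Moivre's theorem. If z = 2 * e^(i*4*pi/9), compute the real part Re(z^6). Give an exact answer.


Step 1: By De Moivre's theorem, z^6 = 2^6 * e^(i*6*4*pi/9) = 64 * (cos(8*pi/3) + i*sin(8*pi/3))
Step 2: |z|^6 = 2^6 = 64
Step 3: Reduce the angle mod 2*pi: 8*pi/3 - 2*pi = 2*pi/3
Step 4: cos(2*pi/3) = -1/2
Step 5: Re(z^6) = 64 * (-1/2) = -32

-32


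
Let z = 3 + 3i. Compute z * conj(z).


Step 1: conj(z) = 3 - 3i
Step 2: z * conj(z) = 3^2 + 3^2
Step 3: = 9 + 9 = 18

18


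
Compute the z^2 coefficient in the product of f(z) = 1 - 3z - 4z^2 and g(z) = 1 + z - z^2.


Step 1: z^2 term in f*g comes from: (1)*(-z^2) + (-3z)*(z) + (-4z^2)*(1)
Step 2: = -1 - 3 - 4
Step 3: = -8

-8


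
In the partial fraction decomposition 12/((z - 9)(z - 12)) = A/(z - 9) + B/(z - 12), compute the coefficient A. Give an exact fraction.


Step 1: Multiply both sides by (z - 9) and set z = 9
Step 2: A = 12 / (9 - 12)
Step 3: A = 12 / (-3)
Step 4: A = -4

-4


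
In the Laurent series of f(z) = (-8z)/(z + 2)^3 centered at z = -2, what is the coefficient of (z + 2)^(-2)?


Step 1: Write the numerator in powers of (z + 2): -8z = -8(z + 2) + (-8*(-2) + 0) = -8(z + 2) + 16
Step 2: Divide by (z + 2)^3: f(z) = 16(z + 2)^(-3) - 8(z + 2)^(-2)
Step 3: This finite sum is the Laurent series of f about z = -2.
Step 4: Coefficient of (z + 2)^(-2) = coefficient of (z + 2) in the re-centred numerator = -8

-8


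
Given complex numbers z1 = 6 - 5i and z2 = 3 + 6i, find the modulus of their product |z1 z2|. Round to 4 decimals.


Step 1: |z1| = sqrt(6^2 + (-5)^2) = sqrt(61)
Step 2: |z2| = sqrt(3^2 + 6^2) = sqrt(45)
Step 3: |z1*z2| = |z1|*|z2| = sqrt(61) * sqrt(45) = sqrt(61 * 45) = sqrt(2745)
Step 4: = 52.3927

52.3927


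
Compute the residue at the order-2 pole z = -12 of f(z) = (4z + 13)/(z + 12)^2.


Step 1: Pole of order 2 at z = -12
Step 2: Res = lim d/dz [(z + 12)^2 * f(z)] as z -> -12
Step 3: (z + 12)^2 * f(z) = 4z + 13
Step 4: d/dz[4z + 13] = 4

4


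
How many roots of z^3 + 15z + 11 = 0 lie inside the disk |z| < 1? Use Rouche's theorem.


Step 1: On |z| = 1 the three terms have sizes |z^3| = 1^3 = 1, |15z| = 15*1 = 15, |11| = 11
Step 2: The dominant term is g(z) = 15z; let h(z) = z^3 + 11 so f = g + h
Step 3: On |z| = 1: |g| = 15 and |h| <= 1 + 11 = 12
Step 4: Since 15 > 12, |h| < |g| on |z| = 1, so by Rouche f has the same number of zeros as g inside |z| < 1
Step 5: g(z) = 15z has 1 zero (at the origin, multiplicity 1) inside |z| < 1. Answer = 1

1


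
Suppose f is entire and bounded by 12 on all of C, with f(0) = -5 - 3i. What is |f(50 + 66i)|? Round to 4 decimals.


Step 1: By Liouville's theorem, a bounded entire function is constant.
Step 2: f(z) = f(0) = -5 - 3i for all z.
Step 3: |f(w)| = |-5 - 3i| = sqrt(25 + 9)
Step 4: = 5.831

5.831


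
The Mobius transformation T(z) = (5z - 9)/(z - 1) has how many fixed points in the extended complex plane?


Step 1: Fixed points satisfy T(z) = z
Step 2: z^2 - 6z + 9 = 0
Step 3: Discriminant = (-6)^2 - 4*1*9 = 0
Step 4: Number of fixed points = 1

1


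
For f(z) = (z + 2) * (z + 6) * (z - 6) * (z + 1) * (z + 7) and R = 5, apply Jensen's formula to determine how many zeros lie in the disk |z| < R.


Jensen's formula: (1/2pi)*integral log|f(Re^it)|dt = log|f(0)| + sum_{|a_k|<R} log(R/|a_k|)
Step 1: f(0) = 2 * 6 * (-6) * 1 * 7 = -504
Step 2: log|f(0)| = log|-2| + log|-6| + log|6| + log|-1| + log|-7| = 6.2226
Step 3: Zeros inside |z| < 5: -2, -1
Step 4: Jensen sum = log(5/2) + log(5/1) = 2.5257
Step 5: n(R) = number of terms in the Jensen sum = count of zeros inside |z| < 5 = 2

2


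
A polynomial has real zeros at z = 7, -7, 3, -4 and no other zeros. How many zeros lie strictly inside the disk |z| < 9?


Step 1: Check each root:
  z = 7: |7| = 7 < 9
  z = -7: |-7| = 7 < 9
  z = 3: |3| = 3 < 9
  z = -4: |-4| = 4 < 9
Step 2: Count = 4

4


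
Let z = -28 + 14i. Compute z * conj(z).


Step 1: conj(z) = -28 - 14i
Step 2: z * conj(z) = (-28)^2 + 14^2
Step 3: = 784 + 196 = 980

980


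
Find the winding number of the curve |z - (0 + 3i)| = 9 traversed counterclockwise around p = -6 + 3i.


Step 1: Center c = (0, 3), radius = 9
Step 2: |p - c|^2 = (-6)^2 + 0^2 = 36
Step 3: r^2 = 81
Step 4: |p-c| < r so winding number = 1

1


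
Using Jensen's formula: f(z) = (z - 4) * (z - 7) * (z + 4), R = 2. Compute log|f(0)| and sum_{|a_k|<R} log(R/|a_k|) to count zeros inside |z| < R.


Jensen's formula: (1/2pi)*integral log|f(Re^it)|dt = log|f(0)| + sum_{|a_k|<R} log(R/|a_k|)
Step 1: f(0) = (-4) * (-7) * 4 = 112
Step 2: log|f(0)| = log|4| + log|7| + log|-4| = 4.7185
Step 3: Zeros inside |z| < 2: none
Step 4: Jensen sum = (empty sum) = 0
Step 5: n(R) = number of terms in the Jensen sum = count of zeros inside |z| < 2 = 0

0


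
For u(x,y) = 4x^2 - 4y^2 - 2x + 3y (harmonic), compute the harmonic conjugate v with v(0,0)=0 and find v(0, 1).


Step 1: v_x = -u_y = 8y - 3
Step 2: v_y = u_x = 8x - 2
Step 3: v = 8xy - 3x - 2y + C
Step 4: v(0,0) = 0 => C = 0
Step 5: v(0, 1) = -2

-2


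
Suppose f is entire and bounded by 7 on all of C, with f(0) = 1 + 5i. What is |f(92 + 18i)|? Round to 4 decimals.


Step 1: By Liouville's theorem, a bounded entire function is constant.
Step 2: f(z) = f(0) = 1 + 5i for all z.
Step 3: |f(w)| = |1 + 5i| = sqrt(1 + 25)
Step 4: = 5.099

5.099


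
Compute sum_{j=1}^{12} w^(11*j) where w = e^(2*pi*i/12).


Step 1: The sum sum_{j=1}^{n} w^(k*j) equals n if n | k, else 0.
Step 2: Here n = 12, k = 11
Step 3: Does n divide k? 12 | 11 -> False
Step 4: Sum = 0

0


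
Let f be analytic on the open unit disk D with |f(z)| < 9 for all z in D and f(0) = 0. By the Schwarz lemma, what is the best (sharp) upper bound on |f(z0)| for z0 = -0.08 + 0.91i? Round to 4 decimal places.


Step 1: g = f/9 maps D -> D with g(0) = 0, so by the Schwarz lemma |g(z)| <= |z|, i.e. |f(z)| <= 9|z|; this is sharp (f(z) = 9z).
Step 2: |z0|^2 = (-0.08)^2 + 0.91^2 = 0.8345
Step 3: |z0| = sqrt(0.8345) = 0.91351
Step 4: Best bound = 9 * |z0| = 9 * 0.91351 = 8.2216

8.2216


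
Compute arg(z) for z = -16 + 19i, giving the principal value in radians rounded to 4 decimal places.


Step 1: z = -16 + 19i
Step 2: arg(z) = atan2(19, -16)
Step 3: arg(z) = 2.2707

2.2707


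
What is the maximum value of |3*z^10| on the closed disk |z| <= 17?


Step 1: On |z| = 17, |f(z)| = 3 * |z|^10 = 3 * 17^10
Step 2: By maximum modulus principle, maximum is on boundary.
Step 3: Maximum = 3 * 2015993900449 = 6047981701347

6047981701347


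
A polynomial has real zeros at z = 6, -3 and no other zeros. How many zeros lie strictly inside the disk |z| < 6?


Step 1: Check each root:
  z = 6: |6| = 6 >= 6
  z = -3: |-3| = 3 < 6
Step 2: Count = 1

1


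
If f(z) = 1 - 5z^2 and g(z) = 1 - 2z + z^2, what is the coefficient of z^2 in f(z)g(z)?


Step 1: z^2 term in f*g comes from: (1)*(z^2) + (0)*(-2z) + (-5z^2)*(1)
Step 2: = 1 + 0 - 5
Step 3: = -4

-4


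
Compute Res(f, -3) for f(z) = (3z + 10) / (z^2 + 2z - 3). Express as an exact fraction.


Step 1: Q(z) = z^2 + 2z - 3 = (z + 3)(z - 1)
Step 2: Q'(z) = 2z + 2
Step 3: Q'(-3) = -4, P(-3) = 1
Step 4: Res = P(-3)/Q'(-3) = 1/(-4) = -1/4

-1/4


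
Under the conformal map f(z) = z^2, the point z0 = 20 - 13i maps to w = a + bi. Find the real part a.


Step 1: z0 = 20 - 13i
Step 2: z0^2 = 20^2 - (-13)^2 - 520i
Step 3: real part = 400 - 169 = 231

231


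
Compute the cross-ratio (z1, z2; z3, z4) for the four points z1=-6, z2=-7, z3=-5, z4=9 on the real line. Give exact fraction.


Step 1: (z1-z3)(z2-z4) = (-1) * (-16) = 16
Step 2: (z1-z4)(z2-z3) = (-15) * (-2) = 30
Step 3: Cross-ratio = 16/30 = 8/15

8/15


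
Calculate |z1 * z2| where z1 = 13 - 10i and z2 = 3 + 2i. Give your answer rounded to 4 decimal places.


Step 1: |z1| = sqrt(13^2 + (-10)^2) = sqrt(269)
Step 2: |z2| = sqrt(3^2 + 2^2) = sqrt(13)
Step 3: |z1*z2| = |z1|*|z2| = sqrt(269) * sqrt(13) = sqrt(269 * 13) = sqrt(3497)
Step 4: = 59.1354

59.1354


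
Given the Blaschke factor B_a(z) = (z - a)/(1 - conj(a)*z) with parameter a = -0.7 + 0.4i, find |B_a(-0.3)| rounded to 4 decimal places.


Step 1: Numerator z0 - a = -0.3 - (-0.7 + 0.4i) = 0.4 - 0.4i
Step 2: Denominator 1 - conj(a)*z0 = 1 - (-0.7 - 0.4i)*(-0.3) = 0.79 - 0.12i
Step 3: |z0 - a|^2 = 0.4^2 + (-0.4)^2 = 0.32; |1 - conj(a)*z0|^2 = 0.79^2 + (-0.12)^2 = 0.6385
Step 4: |B_a(-0.3)| = sqrt(0.32 / 0.6385) = sqrt(0.501175)
Step 5: = 0.7079

0.7079


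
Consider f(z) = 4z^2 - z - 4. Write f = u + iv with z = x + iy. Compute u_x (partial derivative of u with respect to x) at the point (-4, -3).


Step 1: f(z) = 4(x+iy)^2 - (x+iy) - 4
Step 2: u = 4(x^2 - y^2) - x - 4
Step 3: u_x = 8x - 1
Step 4: At (-4, -3): u_x = -32 - 1 = -33

-33


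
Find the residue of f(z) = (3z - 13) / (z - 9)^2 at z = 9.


Step 1: Pole of order 2 at z = 9
Step 2: Res = lim d/dz [(z - 9)^2 * f(z)] as z -> 9
Step 3: (z - 9)^2 * f(z) = 3z - 13
Step 4: d/dz[3z - 13] = 3

3


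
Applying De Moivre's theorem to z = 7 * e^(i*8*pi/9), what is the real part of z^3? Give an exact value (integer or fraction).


Step 1: By De Moivre's theorem, z^3 = 7^3 * e^(i*3*8*pi/9) = 343 * (cos(8*pi/3) + i*sin(8*pi/3))
Step 2: |z|^3 = 7^3 = 343
Step 3: Reduce the angle mod 2*pi: 8*pi/3 - 2*pi = 2*pi/3
Step 4: cos(2*pi/3) = -1/2
Step 5: Re(z^3) = 343 * (-1/2) = -343/2

-343/2


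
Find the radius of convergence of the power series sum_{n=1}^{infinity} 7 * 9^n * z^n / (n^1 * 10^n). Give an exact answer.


Step 1: General term a_n = 7 * 9^n / (n^1 * 10^n)
Step 2: By the root test, |a_n|^(1/n) = 7^(1/n) * 9 / (n^(1/n) * 10) -> 9/10 as n -> infinity (since 7^(1/n) -> 1 and n^(1/n) -> 1)
Step 3: R = 1/lim|a_n|^(1/n) = 10/9

10/9


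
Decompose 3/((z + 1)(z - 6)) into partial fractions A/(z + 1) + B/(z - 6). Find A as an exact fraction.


Step 1: Multiply both sides by (z + 1) and set z = -1
Step 2: A = 3 / (-1 - 6)
Step 3: A = 3 / (-7)
Step 4: A = -3/7

-3/7


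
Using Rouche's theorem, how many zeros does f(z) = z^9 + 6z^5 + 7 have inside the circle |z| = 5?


Step 1: On |z| = 5 the three terms have sizes |z^9| = 5^9 = 1953125, |6z^5| = 6*5^5 = 18750, |7| = 7
Step 2: The dominant term is g(z) = z^9; let h(z) = 6z^5 + 7 so f = g + h
Step 3: On |z| = 5: |g| = 1953125 and |h| <= 18750 + 7 = 18757
Step 4: Since 1953125 > 18757, |h| < |g| on |z| = 5, so by Rouche f has the same number of zeros as g inside |z| < 5
Step 5: g(z) = z^9 has 9 zeros (all at the origin) inside |z| < 5. Answer = 9

9


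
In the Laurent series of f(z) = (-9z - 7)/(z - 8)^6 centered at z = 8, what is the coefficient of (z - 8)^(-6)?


Step 1: Write the numerator in powers of (z - 8): -9z - 7 = -9(z - 8) + (-9*8 - 7) = -9(z - 8) - 79
Step 2: Divide by (z - 8)^6: f(z) = -79(z - 8)^(-6) - 9(z - 8)^(-5)
Step 3: This finite sum is the Laurent series of f about z = 8.
Step 4: Coefficient of (z - 8)^(-6) = -9*8 - 7 = -79

-79


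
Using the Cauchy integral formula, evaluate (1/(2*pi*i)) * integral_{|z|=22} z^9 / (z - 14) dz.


Step 1: f(z) = z^9, a = 14 is inside |z| = 22
Step 2: By Cauchy integral formula: (1/(2pi*i)) * integral = f(a)
Step 3: f(14) = 14^9 = 20661046784

20661046784


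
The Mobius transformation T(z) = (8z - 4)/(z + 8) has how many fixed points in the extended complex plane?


Step 1: Fixed points satisfy T(z) = z
Step 2: z^2 + 4 = 0
Step 3: Discriminant = 0^2 - 4*1*4 = -16
Step 4: Number of fixed points = 2

2


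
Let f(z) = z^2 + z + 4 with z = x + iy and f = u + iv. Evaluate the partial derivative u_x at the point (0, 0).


Step 1: f(z) = (x+iy)^2 + (x+iy) + 4
Step 2: u = (x^2 - y^2) + x + 4
Step 3: u_x = 2x + 1
Step 4: At (0, 0): u_x = 0 + 1 = 1

1


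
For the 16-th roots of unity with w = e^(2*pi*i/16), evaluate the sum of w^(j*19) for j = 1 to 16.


Step 1: The sum sum_{j=1}^{n} w^(k*j) equals n if n | k, else 0.
Step 2: Here n = 16, k = 19
Step 3: Does n divide k? 16 | 19 -> False
Step 4: Sum = 0

0


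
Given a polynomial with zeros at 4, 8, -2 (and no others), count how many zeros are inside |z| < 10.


Step 1: Check each root:
  z = 4: |4| = 4 < 10
  z = 8: |8| = 8 < 10
  z = -2: |-2| = 2 < 10
Step 2: Count = 3

3


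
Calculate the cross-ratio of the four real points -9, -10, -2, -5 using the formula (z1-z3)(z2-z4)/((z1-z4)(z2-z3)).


Step 1: (z1-z3)(z2-z4) = (-7) * (-5) = 35
Step 2: (z1-z4)(z2-z3) = (-4) * (-8) = 32
Step 3: Cross-ratio = 35/32 = 35/32

35/32


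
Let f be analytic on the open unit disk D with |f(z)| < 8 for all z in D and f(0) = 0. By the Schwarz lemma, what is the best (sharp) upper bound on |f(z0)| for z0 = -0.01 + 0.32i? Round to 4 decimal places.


Step 1: g = f/8 maps D -> D with g(0) = 0, so by the Schwarz lemma |g(z)| <= |z|, i.e. |f(z)| <= 8|z|; this is sharp (f(z) = 8z).
Step 2: |z0|^2 = (-0.01)^2 + 0.32^2 = 0.1025
Step 3: |z0| = sqrt(0.1025) = 0.320156
Step 4: Best bound = 8 * |z0| = 8 * 0.320156 = 2.5612

2.5612


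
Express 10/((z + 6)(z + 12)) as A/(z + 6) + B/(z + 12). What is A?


Step 1: Multiply both sides by (z + 6) and set z = -6
Step 2: A = 10 / (-6 + 12)
Step 3: A = 10 / 6
Step 4: A = 5/3

5/3


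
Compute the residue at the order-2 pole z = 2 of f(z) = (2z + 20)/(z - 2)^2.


Step 1: Pole of order 2 at z = 2
Step 2: Res = lim d/dz [(z - 2)^2 * f(z)] as z -> 2
Step 3: (z - 2)^2 * f(z) = 2z + 20
Step 4: d/dz[2z + 20] = 2

2


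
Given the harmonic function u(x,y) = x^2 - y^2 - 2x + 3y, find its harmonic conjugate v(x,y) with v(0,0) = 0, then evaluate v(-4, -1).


Step 1: v_x = -u_y = 2y - 3
Step 2: v_y = u_x = 2x - 2
Step 3: v = 2xy - 3x - 2y + C
Step 4: v(0,0) = 0 => C = 0
Step 5: v(-4, -1) = 22

22


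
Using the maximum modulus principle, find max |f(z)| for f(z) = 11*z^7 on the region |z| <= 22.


Step 1: On |z| = 22, |f(z)| = 11 * |z|^7 = 11 * 22^7
Step 2: By maximum modulus principle, maximum is on boundary.
Step 3: Maximum = 11 * 2494357888 = 27437936768

27437936768


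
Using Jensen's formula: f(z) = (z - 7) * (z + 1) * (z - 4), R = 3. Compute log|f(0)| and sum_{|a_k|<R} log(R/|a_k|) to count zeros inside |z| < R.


Jensen's formula: (1/2pi)*integral log|f(Re^it)|dt = log|f(0)| + sum_{|a_k|<R} log(R/|a_k|)
Step 1: f(0) = (-7) * 1 * (-4) = 28
Step 2: log|f(0)| = log|7| + log|-1| + log|4| = 3.3322
Step 3: Zeros inside |z| < 3: -1
Step 4: Jensen sum = log(3/1) = 1.0986
Step 5: n(R) = number of terms in the Jensen sum = count of zeros inside |z| < 3 = 1

1


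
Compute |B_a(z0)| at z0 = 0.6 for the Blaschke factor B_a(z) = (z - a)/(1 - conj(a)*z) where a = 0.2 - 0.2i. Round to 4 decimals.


Step 1: Numerator z0 - a = 0.6 - (0.2 - 0.2i) = 0.4 + 0.2i
Step 2: Denominator 1 - conj(a)*z0 = 1 - (0.2 + 0.2i)*0.6 = 0.88 - 0.12i
Step 3: |z0 - a|^2 = 0.4^2 + 0.2^2 = 0.2; |1 - conj(a)*z0|^2 = 0.88^2 + (-0.12)^2 = 0.7888
Step 4: |B_a(0.6)| = sqrt(0.2 / 0.7888) = sqrt(0.25355)
Step 5: = 0.5035

0.5035


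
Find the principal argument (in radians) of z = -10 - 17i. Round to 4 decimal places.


Step 1: z = -10 - 17i
Step 2: arg(z) = atan2(-17, -10)
Step 3: arg(z) = -2.1025

-2.1025


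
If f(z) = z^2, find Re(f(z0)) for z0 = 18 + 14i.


Step 1: z0 = 18 + 14i
Step 2: z0^2 = 18^2 - 14^2 + 504i
Step 3: real part = 324 - 196 = 128

128


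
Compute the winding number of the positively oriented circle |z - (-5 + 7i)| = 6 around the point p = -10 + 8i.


Step 1: Center c = (-5, 7), radius = 6
Step 2: |p - c|^2 = (-5)^2 + 1^2 = 26
Step 3: r^2 = 36
Step 4: |p-c| < r so winding number = 1

1


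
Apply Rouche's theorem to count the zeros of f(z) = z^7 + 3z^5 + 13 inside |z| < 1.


Step 1: On |z| = 1 the three terms have sizes |z^7| = 1^7 = 1, |3z^5| = 3*1^5 = 3, |13| = 13
Step 2: The dominant term is g(z) = 13; let h(z) = z^7 + 3z^5 so f = g + h
Step 3: On |z| = 1: |g| = 13 and |h| <= 1 + 3 = 4
Step 4: Since 13 > 4, |h| < |g| on |z| = 1, so by Rouche f has the same number of zeros as g inside |z| < 1
Step 5: g(z) = 13 is a nonzero constant with no zeros inside |z| < 1. Answer = 0

0


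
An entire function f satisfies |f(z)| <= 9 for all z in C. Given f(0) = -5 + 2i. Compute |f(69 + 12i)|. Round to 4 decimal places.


Step 1: By Liouville's theorem, a bounded entire function is constant.
Step 2: f(z) = f(0) = -5 + 2i for all z.
Step 3: |f(w)| = |-5 + 2i| = sqrt(25 + 4)
Step 4: = 5.3852

5.3852


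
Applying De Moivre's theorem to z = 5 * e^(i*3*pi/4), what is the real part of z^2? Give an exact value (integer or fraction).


Step 1: By De Moivre's theorem, z^2 = 5^2 * e^(i*2*3*pi/4) = 25 * (cos(3*pi/2) + i*sin(3*pi/2))
Step 2: |z|^2 = 5^2 = 25
Step 3: The angle 3*pi/2 already lies in [0, 2*pi)
Step 4: cos(3*pi/2) = 0
Step 5: Re(z^2) = 25 * 0 = 0

0


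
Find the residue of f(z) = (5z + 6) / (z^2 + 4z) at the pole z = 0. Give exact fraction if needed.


Step 1: Q(z) = z^2 + 4z = (z)(z + 4)
Step 2: Q'(z) = 2z + 4
Step 3: Q'(0) = 4, P(0) = 6
Step 4: Res = P(0)/Q'(0) = 6/4 = 3/2

3/2


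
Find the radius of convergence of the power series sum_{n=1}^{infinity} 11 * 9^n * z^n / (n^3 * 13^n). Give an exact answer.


Step 1: General term a_n = 11 * 9^n / (n^3 * 13^n)
Step 2: By the root test, |a_n|^(1/n) = 11^(1/n) * 9 / (n^(3/n) * 13) -> 9/13 as n -> infinity (since 11^(1/n) -> 1 and n^(3/n) -> 1)
Step 3: R = 1/lim|a_n|^(1/n) = 13/9

13/9


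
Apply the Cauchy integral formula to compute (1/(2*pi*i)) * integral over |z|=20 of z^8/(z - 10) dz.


Step 1: f(z) = z^8, a = 10 is inside |z| = 20
Step 2: By Cauchy integral formula: (1/(2pi*i)) * integral = f(a)
Step 3: f(10) = 10^8 = 100000000

100000000


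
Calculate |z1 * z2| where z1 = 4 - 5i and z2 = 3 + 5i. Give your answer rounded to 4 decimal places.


Step 1: |z1| = sqrt(4^2 + (-5)^2) = sqrt(41)
Step 2: |z2| = sqrt(3^2 + 5^2) = sqrt(34)
Step 3: |z1*z2| = |z1|*|z2| = sqrt(41) * sqrt(34) = sqrt(41 * 34) = sqrt(1394)
Step 4: = 37.3363

37.3363


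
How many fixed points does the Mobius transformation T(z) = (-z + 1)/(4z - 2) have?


Step 1: Fixed points satisfy T(z) = z
Step 2: 4z^2 - z - 1 = 0
Step 3: Discriminant = (-1)^2 - 4*4*(-1) = 17
Step 4: Number of fixed points = 2

2


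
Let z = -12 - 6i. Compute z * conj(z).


Step 1: conj(z) = -12 + 6i
Step 2: z * conj(z) = (-12)^2 + (-6)^2
Step 3: = 144 + 36 = 180

180


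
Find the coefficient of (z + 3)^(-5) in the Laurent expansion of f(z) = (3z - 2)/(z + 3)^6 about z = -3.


Step 1: Write the numerator in powers of (z + 3): 3z - 2 = 3(z + 3) + (3*(-3) - 2) = 3(z + 3) - 11
Step 2: Divide by (z + 3)^6: f(z) = -11(z + 3)^(-6) + 3(z + 3)^(-5)
Step 3: This finite sum is the Laurent series of f about z = -3.
Step 4: Coefficient of (z + 3)^(-5) = coefficient of (z + 3) in the re-centred numerator = 3

3


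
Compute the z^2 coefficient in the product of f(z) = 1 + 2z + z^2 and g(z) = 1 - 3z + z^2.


Step 1: z^2 term in f*g comes from: (1)*(z^2) + (2z)*(-3z) + (z^2)*(1)
Step 2: = 1 - 6 + 1
Step 3: = -4

-4


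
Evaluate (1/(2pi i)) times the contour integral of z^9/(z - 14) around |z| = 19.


Step 1: f(z) = z^9, a = 14 is inside |z| = 19
Step 2: By Cauchy integral formula: (1/(2pi*i)) * integral = f(a)
Step 3: f(14) = 14^9 = 20661046784

20661046784


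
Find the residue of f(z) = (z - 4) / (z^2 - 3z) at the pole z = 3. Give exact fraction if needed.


Step 1: Q(z) = z^2 - 3z = (z - 3)(z)
Step 2: Q'(z) = 2z - 3
Step 3: Q'(3) = 3, P(3) = -1
Step 4: Res = P(3)/Q'(3) = -1/3 = -1/3

-1/3


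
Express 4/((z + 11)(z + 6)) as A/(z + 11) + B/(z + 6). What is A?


Step 1: Multiply both sides by (z + 11) and set z = -11
Step 2: A = 4 / (-11 + 6)
Step 3: A = 4 / (-5)
Step 4: A = -4/5

-4/5


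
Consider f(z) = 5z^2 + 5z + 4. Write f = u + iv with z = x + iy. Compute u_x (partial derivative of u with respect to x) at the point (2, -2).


Step 1: f(z) = 5(x+iy)^2 + 5(x+iy) + 4
Step 2: u = 5(x^2 - y^2) + 5x + 4
Step 3: u_x = 10x + 5
Step 4: At (2, -2): u_x = 20 + 5 = 25

25


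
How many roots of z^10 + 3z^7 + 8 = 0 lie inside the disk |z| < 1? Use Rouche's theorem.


Step 1: On |z| = 1 the three terms have sizes |z^10| = 1^10 = 1, |3z^7| = 3*1^7 = 3, |8| = 8
Step 2: The dominant term is g(z) = 8; let h(z) = z^10 + 3z^7 so f = g + h
Step 3: On |z| = 1: |g| = 8 and |h| <= 1 + 3 = 4
Step 4: Since 8 > 4, |h| < |g| on |z| = 1, so by Rouche f has the same number of zeros as g inside |z| < 1
Step 5: g(z) = 8 is a nonzero constant with no zeros inside |z| < 1. Answer = 0

0


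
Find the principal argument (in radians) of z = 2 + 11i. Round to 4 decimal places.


Step 1: z = 2 + 11i
Step 2: arg(z) = atan2(11, 2)
Step 3: arg(z) = 1.3909

1.3909
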